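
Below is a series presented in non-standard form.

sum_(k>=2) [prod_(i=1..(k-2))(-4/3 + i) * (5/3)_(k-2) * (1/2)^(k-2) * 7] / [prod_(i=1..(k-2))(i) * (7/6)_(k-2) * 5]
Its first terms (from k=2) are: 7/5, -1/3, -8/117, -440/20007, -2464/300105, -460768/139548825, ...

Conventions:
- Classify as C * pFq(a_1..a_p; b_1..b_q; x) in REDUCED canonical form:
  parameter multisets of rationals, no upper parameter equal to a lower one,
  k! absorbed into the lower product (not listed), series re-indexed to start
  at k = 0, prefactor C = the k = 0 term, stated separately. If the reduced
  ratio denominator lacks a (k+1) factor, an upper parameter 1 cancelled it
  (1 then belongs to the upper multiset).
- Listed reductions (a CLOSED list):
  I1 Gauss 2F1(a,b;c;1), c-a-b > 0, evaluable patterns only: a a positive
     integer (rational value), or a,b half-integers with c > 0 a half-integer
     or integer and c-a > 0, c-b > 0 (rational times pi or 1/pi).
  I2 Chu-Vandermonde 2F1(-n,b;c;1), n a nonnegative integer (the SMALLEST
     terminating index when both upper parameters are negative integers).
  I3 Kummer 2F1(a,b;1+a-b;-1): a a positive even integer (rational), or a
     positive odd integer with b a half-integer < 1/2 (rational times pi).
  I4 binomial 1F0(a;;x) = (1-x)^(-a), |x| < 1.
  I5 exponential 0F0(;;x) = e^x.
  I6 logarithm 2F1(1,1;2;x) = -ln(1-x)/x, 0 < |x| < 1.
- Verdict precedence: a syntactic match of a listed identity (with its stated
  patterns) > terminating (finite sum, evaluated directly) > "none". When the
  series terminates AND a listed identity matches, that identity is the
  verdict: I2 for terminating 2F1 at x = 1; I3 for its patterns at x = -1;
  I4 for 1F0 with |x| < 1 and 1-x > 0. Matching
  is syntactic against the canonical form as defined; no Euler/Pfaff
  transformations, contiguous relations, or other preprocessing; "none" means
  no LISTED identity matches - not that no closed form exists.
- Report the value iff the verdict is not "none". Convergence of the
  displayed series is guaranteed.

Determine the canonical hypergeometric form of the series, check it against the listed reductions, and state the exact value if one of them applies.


First insight: t_0 = 7/5 here, and the constant factors (prefactor 7/5) combine into one prefactor.
Term ratio: r(k) = (1/2) * (k-1/3) (k+5/3) / [(k+7/6) (k+1)] - rational in k. x = (1/2); t_0 = 7/5; negate the roots.

Canonical form: C = 7/5 times 2F1 with upper {-1/3, 5/3}, lower {7/6}, x = 1/2. Verdict: none - this 2F1 at x = 1/2 matches no listed pattern, and upper {-1/3, 5/3} holds no stopper.


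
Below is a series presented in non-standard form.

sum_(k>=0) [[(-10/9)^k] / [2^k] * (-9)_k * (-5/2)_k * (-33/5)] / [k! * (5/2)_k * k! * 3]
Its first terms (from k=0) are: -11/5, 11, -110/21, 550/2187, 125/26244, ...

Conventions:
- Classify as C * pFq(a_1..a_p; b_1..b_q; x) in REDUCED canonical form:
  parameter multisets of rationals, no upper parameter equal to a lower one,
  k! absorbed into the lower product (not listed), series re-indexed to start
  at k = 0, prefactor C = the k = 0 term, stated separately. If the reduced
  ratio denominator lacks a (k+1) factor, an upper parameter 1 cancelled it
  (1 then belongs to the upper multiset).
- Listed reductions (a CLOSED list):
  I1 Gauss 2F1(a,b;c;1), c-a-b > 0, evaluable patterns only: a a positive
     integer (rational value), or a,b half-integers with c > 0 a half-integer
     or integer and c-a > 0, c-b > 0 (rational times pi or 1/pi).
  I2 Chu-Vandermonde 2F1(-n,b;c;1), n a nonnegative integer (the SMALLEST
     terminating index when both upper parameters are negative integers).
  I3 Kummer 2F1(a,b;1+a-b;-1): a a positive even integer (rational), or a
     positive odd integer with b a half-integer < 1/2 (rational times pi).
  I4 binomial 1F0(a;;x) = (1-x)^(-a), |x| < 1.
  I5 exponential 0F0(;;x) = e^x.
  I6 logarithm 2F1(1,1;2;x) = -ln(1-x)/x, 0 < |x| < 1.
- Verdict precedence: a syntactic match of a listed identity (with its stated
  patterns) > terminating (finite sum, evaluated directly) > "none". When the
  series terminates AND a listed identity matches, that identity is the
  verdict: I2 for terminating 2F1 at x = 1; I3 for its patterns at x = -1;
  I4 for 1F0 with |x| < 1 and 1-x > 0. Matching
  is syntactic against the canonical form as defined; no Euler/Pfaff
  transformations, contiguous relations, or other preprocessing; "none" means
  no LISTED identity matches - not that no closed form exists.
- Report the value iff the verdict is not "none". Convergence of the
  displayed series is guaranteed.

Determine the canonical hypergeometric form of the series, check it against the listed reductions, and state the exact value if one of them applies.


Prefactor -11/5, argument -5/9: 2F2 with upper {-9, -5/2} over lower {1, 5/2}. Verdict: terminating - upper -9 stops the sum at k = 9; the 10 terms are added exactly. Exact value: 3944547058727727197/1033069503297817440.

Structural cue: t_0 being -11/5, the two k-th powers (prefactor -11/5) combine into one argument.
Consecutive-term ratio: r(k) = (-5/9) * (k-9) (k-5/2) / [(k+1) (k+5/2) (k+1)] - poly over poly, x = (-5/9) from leading terms; C = -11/5 at k = 0.


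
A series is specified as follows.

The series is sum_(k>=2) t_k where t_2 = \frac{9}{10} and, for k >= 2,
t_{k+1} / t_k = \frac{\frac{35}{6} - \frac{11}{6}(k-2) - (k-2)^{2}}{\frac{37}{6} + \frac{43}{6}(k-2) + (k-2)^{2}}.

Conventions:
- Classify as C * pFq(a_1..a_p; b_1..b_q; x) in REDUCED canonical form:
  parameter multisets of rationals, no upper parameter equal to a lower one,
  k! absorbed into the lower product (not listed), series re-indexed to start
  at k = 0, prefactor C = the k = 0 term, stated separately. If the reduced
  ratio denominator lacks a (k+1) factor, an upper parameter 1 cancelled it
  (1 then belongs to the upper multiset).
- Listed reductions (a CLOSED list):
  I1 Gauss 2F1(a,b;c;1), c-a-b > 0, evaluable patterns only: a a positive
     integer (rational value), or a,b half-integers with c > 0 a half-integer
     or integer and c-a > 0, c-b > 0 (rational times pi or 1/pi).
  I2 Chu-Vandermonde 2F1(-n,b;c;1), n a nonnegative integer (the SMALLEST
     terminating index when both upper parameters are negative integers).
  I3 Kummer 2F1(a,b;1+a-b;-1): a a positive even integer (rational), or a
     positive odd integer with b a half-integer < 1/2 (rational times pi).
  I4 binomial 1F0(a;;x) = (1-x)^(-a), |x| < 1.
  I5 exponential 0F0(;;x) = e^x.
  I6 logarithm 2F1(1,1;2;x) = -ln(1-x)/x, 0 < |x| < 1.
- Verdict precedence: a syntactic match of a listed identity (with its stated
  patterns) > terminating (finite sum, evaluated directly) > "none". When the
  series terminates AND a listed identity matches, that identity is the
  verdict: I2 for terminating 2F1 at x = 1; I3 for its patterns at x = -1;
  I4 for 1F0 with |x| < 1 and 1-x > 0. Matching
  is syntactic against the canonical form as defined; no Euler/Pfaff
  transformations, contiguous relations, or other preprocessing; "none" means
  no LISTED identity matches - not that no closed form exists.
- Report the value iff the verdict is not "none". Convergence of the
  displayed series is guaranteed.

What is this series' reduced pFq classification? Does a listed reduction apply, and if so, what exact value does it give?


Reduced: x = -1, 2F1, upper = {-\frac{5}{3}, \frac{7}{2}}, lower = {\frac{37}{6}}, C = \frac{9}{10}. Verdict: none. No listed pattern accepts 2F1(-\frac{5}{3}, \frac{7}{2}; \frac{37}{6}; -1).

Key step: t_0 being \frac{9}{10}, the expanded ratio factors over Q; prefactor 9/10, roots give parameters.
Ratio: r(k) = -1 * (k-\frac{5}{3}) (k+\frac{7}{2}) / [(k+\frac{37}{6}) (k+1)] - rational; roots negated = parameters, x = -1, C = \frac{9}{10}.


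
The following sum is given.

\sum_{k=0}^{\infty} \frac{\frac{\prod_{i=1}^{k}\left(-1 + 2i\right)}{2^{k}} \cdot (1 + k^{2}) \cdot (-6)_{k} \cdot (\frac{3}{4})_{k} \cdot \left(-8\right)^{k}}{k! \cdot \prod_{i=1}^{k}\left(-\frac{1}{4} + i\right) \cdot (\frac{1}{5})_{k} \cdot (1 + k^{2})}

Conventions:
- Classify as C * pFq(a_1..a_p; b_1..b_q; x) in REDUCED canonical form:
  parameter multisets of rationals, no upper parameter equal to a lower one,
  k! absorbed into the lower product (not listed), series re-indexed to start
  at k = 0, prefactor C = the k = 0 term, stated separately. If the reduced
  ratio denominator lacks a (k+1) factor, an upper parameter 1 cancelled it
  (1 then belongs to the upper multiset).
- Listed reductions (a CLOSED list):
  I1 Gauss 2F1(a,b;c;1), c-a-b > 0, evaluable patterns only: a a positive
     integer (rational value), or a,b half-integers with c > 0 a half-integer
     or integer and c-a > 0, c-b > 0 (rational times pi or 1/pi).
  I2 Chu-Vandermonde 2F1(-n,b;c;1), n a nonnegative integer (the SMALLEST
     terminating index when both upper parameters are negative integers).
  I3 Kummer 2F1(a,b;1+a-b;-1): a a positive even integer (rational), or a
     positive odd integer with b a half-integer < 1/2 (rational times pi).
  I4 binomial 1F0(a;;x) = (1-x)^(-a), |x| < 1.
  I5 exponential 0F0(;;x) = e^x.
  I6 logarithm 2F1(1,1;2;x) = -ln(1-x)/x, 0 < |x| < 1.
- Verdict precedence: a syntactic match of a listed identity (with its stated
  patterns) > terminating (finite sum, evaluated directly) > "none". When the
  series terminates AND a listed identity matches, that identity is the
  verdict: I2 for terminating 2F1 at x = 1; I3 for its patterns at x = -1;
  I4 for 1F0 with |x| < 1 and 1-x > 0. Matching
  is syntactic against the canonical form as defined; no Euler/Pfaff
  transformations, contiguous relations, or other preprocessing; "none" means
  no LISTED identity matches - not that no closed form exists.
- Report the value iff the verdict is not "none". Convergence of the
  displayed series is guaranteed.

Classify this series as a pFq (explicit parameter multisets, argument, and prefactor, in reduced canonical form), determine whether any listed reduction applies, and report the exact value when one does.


Key step: with t_0 = 1, the odd product 1*3*...*(2k-1) (C = 1, x = -8) is 2^k (1/2)_k.
Adjacent-term ratio: r(k) = -8 * (k-6) (k+\frac{1}{2}) / [(k+\frac{1}{5}) (k+1)] - rational; roots negated = parameters, x = -8, C = 1.

This is 1 * 2F1(-6, \frac{1}{2}; \frac{1}{5}; -8) in reduced canonical form. Verdict: terminating - no listed pattern fits, but -6 in the upper list cuts the series at k = 6; direct evaluation. Sum: \frac{321771303}{143}.


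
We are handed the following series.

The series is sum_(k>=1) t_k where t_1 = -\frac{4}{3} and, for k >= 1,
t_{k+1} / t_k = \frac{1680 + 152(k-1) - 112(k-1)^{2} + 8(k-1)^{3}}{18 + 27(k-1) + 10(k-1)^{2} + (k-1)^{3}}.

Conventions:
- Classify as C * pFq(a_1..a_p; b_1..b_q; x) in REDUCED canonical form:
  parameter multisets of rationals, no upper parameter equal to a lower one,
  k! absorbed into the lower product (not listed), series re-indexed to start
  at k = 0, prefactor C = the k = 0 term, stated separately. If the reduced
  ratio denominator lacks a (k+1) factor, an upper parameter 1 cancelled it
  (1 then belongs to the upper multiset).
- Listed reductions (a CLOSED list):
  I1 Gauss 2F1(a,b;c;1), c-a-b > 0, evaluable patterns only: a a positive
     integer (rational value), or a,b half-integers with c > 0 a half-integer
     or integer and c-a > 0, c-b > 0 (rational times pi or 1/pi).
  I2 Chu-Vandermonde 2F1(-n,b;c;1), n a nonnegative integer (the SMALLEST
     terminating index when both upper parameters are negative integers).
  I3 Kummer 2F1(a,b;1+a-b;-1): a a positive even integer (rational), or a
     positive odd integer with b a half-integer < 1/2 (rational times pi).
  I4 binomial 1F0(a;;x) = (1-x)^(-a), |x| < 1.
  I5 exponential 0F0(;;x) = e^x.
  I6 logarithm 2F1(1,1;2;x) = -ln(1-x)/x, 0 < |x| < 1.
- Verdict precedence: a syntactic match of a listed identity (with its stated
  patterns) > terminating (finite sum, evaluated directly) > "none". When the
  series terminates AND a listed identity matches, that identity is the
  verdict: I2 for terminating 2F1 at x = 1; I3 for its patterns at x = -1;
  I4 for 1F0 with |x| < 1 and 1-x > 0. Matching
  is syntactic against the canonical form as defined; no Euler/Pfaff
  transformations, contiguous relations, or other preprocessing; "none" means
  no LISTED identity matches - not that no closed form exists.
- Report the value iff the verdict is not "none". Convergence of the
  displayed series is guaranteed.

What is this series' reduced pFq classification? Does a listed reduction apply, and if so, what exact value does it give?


At argument 8: a 2F1 with upper {-10, -7}, lower {6}, scaled by C = -\frac{4}{3}. Verdict: terminating (-7 upstairs). 8 nonzero terms in all; added directly. Exact value: -\frac{279877028}{99}.

Key observation: t_0 being -\frac{4}{3}, factor the ratio over Q (C = -4/3): negated roots = parameters.
Term ratio: r(k) = 8 * (k-10) (k-7) / [(k+6) (k+1)] - rational in k. x = 8; t_0 = -\frac{4}{3}; negate the roots.


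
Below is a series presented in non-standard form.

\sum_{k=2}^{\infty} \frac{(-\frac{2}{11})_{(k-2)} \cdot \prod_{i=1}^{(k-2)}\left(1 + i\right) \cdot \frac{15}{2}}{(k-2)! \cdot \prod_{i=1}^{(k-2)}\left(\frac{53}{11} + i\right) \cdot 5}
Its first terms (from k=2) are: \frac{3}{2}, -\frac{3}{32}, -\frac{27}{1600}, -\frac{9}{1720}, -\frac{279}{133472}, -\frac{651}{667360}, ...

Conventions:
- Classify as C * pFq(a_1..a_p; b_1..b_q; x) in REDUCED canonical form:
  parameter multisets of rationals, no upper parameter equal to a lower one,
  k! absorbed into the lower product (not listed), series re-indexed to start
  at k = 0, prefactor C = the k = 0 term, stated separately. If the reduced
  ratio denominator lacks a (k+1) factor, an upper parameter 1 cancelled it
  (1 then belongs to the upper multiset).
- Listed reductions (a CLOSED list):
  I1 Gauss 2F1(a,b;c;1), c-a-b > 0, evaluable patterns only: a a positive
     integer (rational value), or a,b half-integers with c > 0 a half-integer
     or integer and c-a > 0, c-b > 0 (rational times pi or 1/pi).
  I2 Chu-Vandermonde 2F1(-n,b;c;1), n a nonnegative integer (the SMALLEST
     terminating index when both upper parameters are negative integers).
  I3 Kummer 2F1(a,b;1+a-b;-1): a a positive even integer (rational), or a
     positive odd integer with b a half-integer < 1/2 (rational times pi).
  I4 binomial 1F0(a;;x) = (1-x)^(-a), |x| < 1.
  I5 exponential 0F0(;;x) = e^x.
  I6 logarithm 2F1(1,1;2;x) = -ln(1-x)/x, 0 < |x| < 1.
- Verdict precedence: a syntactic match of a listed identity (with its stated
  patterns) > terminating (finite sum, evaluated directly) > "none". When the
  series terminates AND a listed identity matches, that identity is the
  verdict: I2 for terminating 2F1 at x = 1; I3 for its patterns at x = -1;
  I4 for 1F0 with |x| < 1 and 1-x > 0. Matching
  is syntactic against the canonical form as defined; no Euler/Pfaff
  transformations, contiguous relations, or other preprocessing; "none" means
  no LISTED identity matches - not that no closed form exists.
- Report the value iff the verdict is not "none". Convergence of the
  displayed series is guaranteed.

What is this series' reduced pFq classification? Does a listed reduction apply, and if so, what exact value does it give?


This is \frac{3}{2} * 2F1(-\frac{2}{11}, 2; \frac{64}{11}; 1) in reduced canonical form. Verdict (x = 1): Gauss (I1, integer-parameter pattern) applies (x = 1: the Gamma ratio telescopes since c-a-b = 4 > 0 and a = 2 in Z>0). Its exact value is \frac{3339}{2420}.

The tell: with t_0 = \frac{3}{2}, the running product (C = 3/2) telescopes to a rising factorial.
Ratio: r(k) = 1 * (k-\frac{2}{11}) (k+2) / [(k+\frac{64}{11}) (k+1)] - rational in k, leading ratio 1; with t_0 = \frac{3}{2}, classification follows.


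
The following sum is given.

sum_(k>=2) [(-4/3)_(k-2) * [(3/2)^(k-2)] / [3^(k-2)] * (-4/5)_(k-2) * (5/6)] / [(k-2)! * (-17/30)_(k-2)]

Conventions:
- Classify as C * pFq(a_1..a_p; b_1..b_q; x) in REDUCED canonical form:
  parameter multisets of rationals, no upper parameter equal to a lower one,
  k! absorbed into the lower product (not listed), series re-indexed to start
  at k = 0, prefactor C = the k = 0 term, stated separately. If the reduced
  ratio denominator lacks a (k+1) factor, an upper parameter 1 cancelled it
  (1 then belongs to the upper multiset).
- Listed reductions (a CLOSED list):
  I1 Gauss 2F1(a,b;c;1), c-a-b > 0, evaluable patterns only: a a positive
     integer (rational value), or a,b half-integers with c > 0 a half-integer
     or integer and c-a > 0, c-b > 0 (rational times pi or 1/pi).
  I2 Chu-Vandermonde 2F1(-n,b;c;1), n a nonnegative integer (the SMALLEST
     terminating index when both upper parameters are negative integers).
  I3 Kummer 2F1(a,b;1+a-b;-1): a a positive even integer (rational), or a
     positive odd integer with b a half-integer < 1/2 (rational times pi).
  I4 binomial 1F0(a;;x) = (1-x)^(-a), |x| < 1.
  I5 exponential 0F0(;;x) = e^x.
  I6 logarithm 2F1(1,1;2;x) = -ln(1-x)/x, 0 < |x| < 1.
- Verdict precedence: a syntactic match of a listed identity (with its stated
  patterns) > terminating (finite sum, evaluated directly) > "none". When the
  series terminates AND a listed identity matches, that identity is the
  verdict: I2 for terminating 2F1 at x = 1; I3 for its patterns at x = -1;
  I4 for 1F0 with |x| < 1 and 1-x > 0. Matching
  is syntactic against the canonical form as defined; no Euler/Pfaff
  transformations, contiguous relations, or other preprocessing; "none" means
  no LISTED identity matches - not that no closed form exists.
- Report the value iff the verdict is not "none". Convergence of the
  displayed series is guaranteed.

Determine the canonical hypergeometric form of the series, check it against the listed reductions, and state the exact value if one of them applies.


Canonical form: C = 5/6 times 2F1 with upper {-4/3, -4/5}, lower {-17/30}, x = 1/2. Verdict: no listed reduction: x = 1/2 and upper {-4/3, -4/5} fail every I1-I6 pattern.

Key step: with t_0 = 5/6, the two k-th powers (prefactor 5/6) combine into one argument.
Step ratio: r(k) = (1/2) * (k-4/3) (k-4/5) / [(k-17/30) (k+1)] - rational in k, leading ratio (1/2); with t_0 = 5/6, classification follows.


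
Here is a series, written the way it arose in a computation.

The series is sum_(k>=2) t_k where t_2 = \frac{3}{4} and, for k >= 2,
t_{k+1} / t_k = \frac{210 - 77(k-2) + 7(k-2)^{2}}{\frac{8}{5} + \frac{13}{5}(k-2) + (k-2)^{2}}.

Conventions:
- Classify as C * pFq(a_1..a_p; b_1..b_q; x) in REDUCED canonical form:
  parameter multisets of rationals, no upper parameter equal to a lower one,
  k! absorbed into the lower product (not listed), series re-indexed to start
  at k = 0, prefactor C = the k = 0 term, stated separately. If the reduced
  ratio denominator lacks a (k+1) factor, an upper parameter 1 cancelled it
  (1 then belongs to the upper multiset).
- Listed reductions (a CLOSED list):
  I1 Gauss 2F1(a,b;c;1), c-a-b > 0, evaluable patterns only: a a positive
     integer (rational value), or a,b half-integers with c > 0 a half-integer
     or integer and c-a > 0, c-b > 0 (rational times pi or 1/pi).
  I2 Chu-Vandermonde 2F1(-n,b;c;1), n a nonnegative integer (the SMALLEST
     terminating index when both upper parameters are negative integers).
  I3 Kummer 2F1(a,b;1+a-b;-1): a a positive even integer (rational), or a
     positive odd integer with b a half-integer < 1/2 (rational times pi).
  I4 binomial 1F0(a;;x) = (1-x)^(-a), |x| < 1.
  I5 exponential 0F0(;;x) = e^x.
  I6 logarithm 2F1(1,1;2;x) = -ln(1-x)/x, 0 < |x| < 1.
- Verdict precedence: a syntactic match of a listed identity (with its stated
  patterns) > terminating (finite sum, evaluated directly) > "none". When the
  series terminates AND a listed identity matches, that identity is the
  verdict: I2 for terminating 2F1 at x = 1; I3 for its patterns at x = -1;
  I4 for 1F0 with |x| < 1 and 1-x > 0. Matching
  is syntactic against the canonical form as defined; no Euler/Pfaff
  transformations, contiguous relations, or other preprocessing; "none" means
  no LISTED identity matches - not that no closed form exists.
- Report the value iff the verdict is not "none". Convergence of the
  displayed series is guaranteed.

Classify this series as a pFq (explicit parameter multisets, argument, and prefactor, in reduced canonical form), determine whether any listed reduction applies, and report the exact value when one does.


Prefactor \frac{3}{4}, argument 7: 2F1 with upper {-6, -5} over lower {\frac{8}{5}}. Verdict: terminating at k = 5: the factor (-5)_k kills every later term; summing the 6 survivors is exact. Its exact value is \frac{112351597}{1196}.

Structural cue: t_0 being \frac{3}{4}, the expanded ratio factors over Q; C = 3/4, x = 7, roots give parameters.
Consecutive-term ratio: r(k) = 7 * (k-6) (k-5) / [(k+\frac{8}{5}) (k+1)] - poly over poly, x = 7 from leading terms; C = \frac{3}{4} at k = 0.


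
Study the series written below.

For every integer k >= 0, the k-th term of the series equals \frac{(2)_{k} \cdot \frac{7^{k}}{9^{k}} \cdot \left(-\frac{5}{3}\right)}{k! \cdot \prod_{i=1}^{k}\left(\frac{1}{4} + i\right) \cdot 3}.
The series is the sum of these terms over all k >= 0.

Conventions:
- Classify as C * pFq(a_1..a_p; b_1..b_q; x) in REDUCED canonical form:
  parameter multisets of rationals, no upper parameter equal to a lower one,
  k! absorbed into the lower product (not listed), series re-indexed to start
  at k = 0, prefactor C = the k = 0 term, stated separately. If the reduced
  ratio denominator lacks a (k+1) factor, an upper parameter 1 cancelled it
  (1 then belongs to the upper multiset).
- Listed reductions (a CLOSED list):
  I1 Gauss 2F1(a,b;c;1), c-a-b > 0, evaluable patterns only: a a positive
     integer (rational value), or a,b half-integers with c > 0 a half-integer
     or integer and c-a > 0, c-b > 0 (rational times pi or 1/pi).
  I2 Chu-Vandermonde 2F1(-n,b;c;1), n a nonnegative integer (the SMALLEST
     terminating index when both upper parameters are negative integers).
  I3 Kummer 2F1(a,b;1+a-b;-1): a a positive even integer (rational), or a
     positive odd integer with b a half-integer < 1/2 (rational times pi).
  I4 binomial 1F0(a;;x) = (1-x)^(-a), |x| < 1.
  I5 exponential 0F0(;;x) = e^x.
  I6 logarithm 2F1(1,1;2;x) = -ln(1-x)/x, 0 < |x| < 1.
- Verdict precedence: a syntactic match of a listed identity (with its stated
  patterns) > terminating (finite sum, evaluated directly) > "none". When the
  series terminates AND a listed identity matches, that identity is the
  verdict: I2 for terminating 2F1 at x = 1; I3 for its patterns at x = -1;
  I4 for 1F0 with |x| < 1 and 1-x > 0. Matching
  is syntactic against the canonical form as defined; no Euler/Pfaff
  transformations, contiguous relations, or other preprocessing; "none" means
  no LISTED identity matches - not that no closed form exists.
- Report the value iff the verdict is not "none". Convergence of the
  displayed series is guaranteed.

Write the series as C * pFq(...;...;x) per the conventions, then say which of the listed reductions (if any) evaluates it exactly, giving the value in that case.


Structural cue: with t_0 = -\frac{5}{9}, the constant factors (C = -5/9) combine into one prefactor.
Step ratio: r(k) = \frac{7}{9} * (k+2) / [(k+\frac{5}{4}) (k+1)] - poly over poly, x = \frac{7}{9} from leading terms; C = -\frac{5}{9} at k = 0.

Reduced: x = \frac{7}{9}, 1F1, upper = {2}, lower = {\frac{5}{4}}, C = -\frac{5}{9}. Verdict: none. Every listed pattern misses the 1F1 form at \frac{7}{9}, upper {2}.


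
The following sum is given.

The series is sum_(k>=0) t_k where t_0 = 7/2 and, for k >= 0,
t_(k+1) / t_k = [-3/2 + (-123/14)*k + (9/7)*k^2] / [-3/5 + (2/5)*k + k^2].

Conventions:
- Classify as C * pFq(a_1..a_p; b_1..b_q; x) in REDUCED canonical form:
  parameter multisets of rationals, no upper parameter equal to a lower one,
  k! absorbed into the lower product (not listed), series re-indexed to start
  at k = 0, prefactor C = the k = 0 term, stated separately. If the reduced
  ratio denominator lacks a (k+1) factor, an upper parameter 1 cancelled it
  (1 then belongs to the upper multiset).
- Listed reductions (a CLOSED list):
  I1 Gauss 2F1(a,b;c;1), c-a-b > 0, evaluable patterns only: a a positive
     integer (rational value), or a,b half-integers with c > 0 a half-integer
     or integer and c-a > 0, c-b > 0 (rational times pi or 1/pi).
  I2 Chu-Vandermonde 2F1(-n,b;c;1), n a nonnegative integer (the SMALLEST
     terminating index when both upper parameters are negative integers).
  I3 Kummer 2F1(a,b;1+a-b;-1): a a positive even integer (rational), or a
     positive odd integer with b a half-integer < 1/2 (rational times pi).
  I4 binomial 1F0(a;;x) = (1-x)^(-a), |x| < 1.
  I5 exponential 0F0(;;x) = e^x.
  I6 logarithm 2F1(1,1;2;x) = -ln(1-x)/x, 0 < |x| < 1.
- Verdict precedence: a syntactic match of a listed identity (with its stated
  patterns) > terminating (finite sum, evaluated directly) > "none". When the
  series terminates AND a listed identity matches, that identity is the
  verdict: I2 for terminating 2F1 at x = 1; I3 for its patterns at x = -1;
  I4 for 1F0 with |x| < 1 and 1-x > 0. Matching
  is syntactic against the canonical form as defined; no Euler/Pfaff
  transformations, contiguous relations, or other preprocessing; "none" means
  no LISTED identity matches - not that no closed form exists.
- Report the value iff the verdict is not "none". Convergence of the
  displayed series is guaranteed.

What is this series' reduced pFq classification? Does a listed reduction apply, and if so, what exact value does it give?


Structural cue: from the first term 7/2: the expanded ratio factors over Q; C = 7/2, x = 9/7, roots give parameters.
Consecutive-term ratio: r(k) = (9/7) * (k-7) (k+1/6) / [(k-3/5) (k+1)] - poly over poly, x = (9/7) from leading terms; C = 7/2 at k = 0.

With C = 7/2: the canonical form is 2F1(-7, 1/6; -3/5; 9/7). Verdict: terminating - upper -7 stops the sum at k = 7; the 8 terms are added exactly. Sum: 162432901663/90113486848.


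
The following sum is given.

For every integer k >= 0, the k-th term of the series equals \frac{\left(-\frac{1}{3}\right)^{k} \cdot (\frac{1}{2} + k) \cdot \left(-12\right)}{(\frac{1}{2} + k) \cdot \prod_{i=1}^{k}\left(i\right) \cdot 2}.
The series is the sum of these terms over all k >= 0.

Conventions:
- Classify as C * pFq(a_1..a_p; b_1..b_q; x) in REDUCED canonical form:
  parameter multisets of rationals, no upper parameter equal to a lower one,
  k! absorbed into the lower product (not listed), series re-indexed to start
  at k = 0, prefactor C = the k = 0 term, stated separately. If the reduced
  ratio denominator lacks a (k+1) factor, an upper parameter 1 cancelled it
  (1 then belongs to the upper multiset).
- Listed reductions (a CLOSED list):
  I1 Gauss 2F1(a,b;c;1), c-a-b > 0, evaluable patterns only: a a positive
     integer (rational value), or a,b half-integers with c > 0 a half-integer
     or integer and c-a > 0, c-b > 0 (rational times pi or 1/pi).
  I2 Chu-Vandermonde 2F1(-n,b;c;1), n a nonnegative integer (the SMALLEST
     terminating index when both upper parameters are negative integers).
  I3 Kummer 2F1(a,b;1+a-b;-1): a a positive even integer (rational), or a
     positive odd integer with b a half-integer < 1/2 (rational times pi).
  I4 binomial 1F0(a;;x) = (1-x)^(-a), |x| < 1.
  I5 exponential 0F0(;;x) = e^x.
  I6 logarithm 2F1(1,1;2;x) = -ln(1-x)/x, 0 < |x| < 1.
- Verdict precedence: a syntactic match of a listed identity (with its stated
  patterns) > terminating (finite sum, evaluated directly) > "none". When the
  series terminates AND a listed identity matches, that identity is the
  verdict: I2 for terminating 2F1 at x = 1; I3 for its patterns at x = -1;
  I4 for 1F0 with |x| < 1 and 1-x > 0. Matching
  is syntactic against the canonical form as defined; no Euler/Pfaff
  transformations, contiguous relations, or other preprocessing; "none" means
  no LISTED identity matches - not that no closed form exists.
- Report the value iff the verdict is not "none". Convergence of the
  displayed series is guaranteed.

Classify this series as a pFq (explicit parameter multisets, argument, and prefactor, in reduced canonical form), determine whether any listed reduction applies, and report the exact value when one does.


The series (x = -\frac{1}{3}) is 0F0: upper {-}, lower {-}, prefactor -6. Verdict: this is the I5 exponential reduction (the 0F0 exponential series at x = -\frac{1}{3}). Sum: \left(-6\right) \cdot e^{-\frac{1}{3}}.

Key observation: with t_0 = -6, the constant factors (C = -6, x = -1/3) combine into one prefactor.
Ratio: r(k) = -\frac{1}{3} * 1 / [(k+1)] - rational in k, leading ratio -\frac{1}{3}; with t_0 = -6, classification follows.


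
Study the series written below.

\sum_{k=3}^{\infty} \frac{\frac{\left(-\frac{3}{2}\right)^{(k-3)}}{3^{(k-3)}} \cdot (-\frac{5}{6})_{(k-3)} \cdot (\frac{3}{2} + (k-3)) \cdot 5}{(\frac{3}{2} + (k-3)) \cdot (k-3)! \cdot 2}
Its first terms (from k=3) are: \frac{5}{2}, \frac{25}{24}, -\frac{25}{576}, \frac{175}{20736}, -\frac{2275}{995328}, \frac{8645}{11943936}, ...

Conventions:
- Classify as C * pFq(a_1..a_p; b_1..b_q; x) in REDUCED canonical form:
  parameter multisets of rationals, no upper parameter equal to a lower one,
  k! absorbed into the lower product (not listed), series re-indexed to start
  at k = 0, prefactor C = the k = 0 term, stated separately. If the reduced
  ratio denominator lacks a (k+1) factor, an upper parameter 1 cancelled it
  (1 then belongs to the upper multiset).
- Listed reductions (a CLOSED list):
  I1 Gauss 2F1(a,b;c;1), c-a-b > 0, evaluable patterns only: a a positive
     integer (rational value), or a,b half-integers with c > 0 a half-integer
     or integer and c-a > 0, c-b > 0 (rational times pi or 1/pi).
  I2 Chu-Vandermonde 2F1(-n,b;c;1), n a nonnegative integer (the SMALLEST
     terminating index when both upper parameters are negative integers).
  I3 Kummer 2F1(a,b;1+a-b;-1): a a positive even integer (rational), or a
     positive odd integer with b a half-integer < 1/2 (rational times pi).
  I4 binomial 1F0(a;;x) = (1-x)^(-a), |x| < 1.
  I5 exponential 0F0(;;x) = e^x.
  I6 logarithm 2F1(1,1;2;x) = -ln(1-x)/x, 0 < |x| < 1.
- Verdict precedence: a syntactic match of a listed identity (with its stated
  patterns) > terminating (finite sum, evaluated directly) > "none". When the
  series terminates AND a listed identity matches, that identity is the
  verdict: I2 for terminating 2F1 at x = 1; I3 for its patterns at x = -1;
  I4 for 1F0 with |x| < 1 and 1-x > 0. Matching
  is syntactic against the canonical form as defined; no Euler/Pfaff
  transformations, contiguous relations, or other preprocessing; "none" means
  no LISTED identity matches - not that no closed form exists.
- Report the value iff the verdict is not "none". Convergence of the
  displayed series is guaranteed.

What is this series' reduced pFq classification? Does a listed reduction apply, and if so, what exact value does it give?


x = -\frac{1}{2} here; the reduced form reads 1F0, upper {-\frac{5}{6}}, lower {-}, C = \frac{5}{2}. Verdict at x = -\frac{1}{2}: the I4 binomial reduction matches (the 1F0 binomial series: exponent 5/6, x = -\frac{1}{2}). Exact value: \frac{5}{2} \cdot \left(\frac{3}{2}\right)^{\frac{5}{6}}.

Key observation: t_0 being \frac{5}{2}, the two k-th powers (C = 5/2) combine into one argument.
Term ratio: r(k) = -\frac{1}{2} * (k-\frac{5}{6}) / [(k+1)] - poly over poly, x = -\frac{1}{2} from leading terms; C = \frac{5}{2} at k = 0.


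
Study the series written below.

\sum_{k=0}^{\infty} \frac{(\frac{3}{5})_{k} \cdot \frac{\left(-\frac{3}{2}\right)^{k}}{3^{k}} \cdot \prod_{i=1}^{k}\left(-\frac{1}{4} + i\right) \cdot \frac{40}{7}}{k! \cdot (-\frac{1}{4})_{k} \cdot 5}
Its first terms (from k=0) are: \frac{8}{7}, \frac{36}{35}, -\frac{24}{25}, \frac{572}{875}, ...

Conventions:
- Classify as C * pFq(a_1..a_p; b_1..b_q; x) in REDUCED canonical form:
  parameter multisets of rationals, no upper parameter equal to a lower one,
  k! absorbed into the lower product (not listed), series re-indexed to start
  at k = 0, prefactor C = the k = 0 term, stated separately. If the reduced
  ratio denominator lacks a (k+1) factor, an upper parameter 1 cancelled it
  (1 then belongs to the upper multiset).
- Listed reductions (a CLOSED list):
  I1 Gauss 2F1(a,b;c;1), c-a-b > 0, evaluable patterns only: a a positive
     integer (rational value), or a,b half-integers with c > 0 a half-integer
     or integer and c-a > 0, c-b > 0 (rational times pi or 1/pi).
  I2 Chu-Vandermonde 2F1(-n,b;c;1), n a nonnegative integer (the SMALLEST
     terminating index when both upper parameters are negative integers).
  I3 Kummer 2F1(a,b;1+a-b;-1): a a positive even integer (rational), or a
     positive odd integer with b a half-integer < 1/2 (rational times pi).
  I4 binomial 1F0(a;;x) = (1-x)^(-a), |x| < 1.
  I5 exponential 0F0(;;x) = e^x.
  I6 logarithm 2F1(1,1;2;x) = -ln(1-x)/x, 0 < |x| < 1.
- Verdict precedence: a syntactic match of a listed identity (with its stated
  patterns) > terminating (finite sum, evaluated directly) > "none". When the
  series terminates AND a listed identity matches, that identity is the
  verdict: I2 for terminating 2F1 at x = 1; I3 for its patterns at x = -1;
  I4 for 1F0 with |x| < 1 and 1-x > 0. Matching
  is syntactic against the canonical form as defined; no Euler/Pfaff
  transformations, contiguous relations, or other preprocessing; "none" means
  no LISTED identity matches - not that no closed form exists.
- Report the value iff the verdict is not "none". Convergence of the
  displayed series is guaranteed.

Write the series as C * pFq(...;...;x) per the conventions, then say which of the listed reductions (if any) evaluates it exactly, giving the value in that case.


Classification (C = \frac{8}{7}): 2F1 with upper {\frac{3}{5}, \frac{3}{4}}, lower {-\frac{1}{4}}, argument x = -\frac{1}{2}. Verdict: none here - no I1-I6 shape fits x = -\frac{1}{2} with lower {-\frac{1}{4}}.

First insight: t_0 being \frac{8}{7}, the constant factors (prefactor 8/7) combine into one prefactor.
Term ratio: r(k) = -\frac{1}{2} * (k+\frac{3}{5}) (k+\frac{3}{4}) / [(k-\frac{1}{4}) (k+1)] - rational; roots negated = parameters, x = -\frac{1}{2}, C = \frac{8}{7}.


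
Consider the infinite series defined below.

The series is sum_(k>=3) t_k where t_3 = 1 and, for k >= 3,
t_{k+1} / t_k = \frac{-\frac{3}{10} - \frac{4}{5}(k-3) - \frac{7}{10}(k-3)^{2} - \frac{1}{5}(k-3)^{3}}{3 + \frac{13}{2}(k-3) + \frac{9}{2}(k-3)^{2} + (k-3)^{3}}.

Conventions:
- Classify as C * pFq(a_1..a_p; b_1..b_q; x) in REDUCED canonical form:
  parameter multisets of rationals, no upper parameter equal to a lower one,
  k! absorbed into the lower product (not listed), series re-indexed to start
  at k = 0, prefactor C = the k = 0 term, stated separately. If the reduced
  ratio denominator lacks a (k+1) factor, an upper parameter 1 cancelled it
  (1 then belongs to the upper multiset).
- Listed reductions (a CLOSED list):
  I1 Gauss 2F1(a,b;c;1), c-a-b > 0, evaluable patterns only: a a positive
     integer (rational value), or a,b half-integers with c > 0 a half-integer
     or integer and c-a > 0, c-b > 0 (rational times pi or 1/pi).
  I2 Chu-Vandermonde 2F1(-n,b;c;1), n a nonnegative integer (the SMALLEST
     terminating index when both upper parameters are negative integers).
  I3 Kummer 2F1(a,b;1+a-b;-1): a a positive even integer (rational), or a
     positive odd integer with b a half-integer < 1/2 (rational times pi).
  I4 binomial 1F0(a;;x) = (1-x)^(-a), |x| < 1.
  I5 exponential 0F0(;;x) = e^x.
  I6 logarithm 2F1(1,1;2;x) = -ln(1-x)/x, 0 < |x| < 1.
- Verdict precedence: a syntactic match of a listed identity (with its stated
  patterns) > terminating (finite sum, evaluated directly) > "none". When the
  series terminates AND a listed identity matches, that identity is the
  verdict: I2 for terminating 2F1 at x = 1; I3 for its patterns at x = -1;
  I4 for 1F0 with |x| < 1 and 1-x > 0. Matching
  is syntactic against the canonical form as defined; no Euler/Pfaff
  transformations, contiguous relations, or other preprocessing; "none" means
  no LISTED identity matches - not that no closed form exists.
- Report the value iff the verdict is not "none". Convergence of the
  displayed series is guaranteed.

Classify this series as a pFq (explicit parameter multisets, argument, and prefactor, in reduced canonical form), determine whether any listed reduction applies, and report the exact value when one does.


Reduced: x = -\frac{1}{5}, 2F1, upper = {1, 1}, lower = {2}, C = 1. Verdict: this is the I6 logarithm reduction (the logarithm: parameters (1,1;2), x = -\frac{1}{5}). Hence: 5 \cdot \ln\left(\frac{6}{5}\right).

The tell: t_0 being 1, cancel k + 3/2 from the displayed ratio first; then prefactor 1.
Adjacent-term ratio: r(k) = -\frac{1}{5} * (k+1) (k+1) / [(k+2) (k+1)] - rational in k. x = -\frac{1}{5}; t_0 = 1; negate the roots.


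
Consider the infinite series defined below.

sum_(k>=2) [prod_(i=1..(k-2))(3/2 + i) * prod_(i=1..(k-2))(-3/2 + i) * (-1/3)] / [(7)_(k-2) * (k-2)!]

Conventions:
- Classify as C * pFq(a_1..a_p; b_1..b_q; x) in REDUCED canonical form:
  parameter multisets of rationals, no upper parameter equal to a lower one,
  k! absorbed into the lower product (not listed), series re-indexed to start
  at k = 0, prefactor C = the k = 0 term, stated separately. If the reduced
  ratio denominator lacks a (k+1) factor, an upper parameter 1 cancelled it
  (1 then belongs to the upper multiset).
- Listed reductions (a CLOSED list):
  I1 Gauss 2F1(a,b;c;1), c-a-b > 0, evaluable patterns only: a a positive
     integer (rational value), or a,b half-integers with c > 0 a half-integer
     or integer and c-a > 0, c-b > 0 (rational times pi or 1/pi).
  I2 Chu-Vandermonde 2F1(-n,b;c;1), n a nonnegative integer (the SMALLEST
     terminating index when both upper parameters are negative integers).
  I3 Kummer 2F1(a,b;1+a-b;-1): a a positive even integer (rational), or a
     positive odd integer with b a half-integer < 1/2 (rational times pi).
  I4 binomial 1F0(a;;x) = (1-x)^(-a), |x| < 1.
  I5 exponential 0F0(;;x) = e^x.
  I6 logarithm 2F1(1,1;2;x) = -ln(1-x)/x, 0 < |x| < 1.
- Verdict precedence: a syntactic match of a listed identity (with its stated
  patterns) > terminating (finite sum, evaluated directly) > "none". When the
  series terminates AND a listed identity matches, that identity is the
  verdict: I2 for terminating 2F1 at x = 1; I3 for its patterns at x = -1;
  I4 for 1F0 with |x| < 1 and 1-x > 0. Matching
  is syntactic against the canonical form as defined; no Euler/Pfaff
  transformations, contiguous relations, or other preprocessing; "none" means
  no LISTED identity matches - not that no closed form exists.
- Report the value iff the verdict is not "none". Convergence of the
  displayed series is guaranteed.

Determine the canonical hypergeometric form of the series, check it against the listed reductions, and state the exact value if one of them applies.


The tell: t_0 being -1/3, the running product (prefactor -1/3) telescopes to a rising factorial.
Consecutive-term ratio: r(k) = 1 * (k-1/2) (k+5/2) / [(k+7) (k+1)] - rational in k, leading ratio 1; with t_0 = -1/3, classification follows.

This is -1/3 * 2F1(-1/2, 5/2; 7; 1) in reduced canonical form. Verdict: Gauss (I1, half-integer pattern) applies (x = 1; upper {-1/2, 5/2} half-integers, c = 7 in the evaluable pattern). Sum: (-262144/315315) / pi.


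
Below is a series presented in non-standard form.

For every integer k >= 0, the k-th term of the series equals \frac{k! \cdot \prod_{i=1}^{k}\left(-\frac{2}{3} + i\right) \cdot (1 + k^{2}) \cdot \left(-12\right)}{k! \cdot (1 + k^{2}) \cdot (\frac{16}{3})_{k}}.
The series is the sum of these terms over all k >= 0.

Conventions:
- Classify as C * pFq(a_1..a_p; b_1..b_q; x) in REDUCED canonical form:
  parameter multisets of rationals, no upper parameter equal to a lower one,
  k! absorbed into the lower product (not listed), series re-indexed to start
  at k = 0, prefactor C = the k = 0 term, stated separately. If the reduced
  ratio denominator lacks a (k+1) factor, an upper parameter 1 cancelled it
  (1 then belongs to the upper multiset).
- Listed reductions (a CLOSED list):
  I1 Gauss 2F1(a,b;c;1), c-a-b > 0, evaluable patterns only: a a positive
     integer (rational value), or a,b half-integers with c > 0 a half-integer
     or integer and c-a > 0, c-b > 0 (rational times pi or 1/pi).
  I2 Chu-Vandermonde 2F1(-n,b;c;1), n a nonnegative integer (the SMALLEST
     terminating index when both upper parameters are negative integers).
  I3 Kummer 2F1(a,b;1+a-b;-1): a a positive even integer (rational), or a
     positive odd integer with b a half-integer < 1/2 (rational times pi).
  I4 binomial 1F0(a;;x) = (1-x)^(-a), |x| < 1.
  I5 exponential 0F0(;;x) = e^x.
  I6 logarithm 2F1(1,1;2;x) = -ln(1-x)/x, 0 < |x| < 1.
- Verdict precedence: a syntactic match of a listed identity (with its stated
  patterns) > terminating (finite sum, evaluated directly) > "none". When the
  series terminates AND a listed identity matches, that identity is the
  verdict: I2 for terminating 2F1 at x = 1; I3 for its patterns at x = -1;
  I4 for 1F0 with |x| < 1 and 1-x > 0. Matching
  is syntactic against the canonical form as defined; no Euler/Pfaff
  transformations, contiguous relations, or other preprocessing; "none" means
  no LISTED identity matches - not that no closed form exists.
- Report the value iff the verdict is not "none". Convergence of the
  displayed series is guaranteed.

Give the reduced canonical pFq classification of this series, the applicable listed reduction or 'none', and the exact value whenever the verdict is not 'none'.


x = 1 here; the reduced form reads 2F1, upper {\frac{1}{3}, 1}, lower {\frac{16}{3}}, C = -12. Verdict (x = 1): the Gauss summation I1 applies (x = 1: the Gamma ratio telescopes since c-a-b = 4 > 0 and a = 1 in Z>0). Hence: -13.

Structural cue: with t_0 = -12, the factorial ratio (C = -12, x = 1) (k+a-1)!/(a-1)! is a rising factorial (a)_k.
Consecutive-term ratio: r(k) = 1 * (k+\frac{1}{3}) (k+1) / [(k+\frac{16}{3}) (k+1)] - rational in k, leading ratio 1; with t_0 = -12, classification follows.
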